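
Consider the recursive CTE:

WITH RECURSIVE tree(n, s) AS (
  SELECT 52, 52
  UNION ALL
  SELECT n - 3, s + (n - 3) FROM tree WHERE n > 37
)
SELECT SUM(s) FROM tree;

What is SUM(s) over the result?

987

Base: n=52, s=52.
Iteration 1: 52 > 37 holds -> n = 52 - 3 = 49, s = 52 + 49 = 101.
Iteration 2: 49 > 37 holds -> n = 49 - 3 = 46, s = 101 + 46 = 147.
Iteration 3: 46 > 37 holds -> n = 46 - 3 = 43, s = 147 + 43 = 190.
Iteration 4: 43 > 37 holds -> n = 43 - 3 = 40, s = 190 + 40 = 230.
Iteration 5: 40 > 37 holds -> n = 40 - 3 = 37, s = 230 + 37 = 267.
Iteration 6: 37 > 37 fails; recursion stops.
SUM(s) = 52 + 101 + 147 + 190 + 230 + 267 = 987.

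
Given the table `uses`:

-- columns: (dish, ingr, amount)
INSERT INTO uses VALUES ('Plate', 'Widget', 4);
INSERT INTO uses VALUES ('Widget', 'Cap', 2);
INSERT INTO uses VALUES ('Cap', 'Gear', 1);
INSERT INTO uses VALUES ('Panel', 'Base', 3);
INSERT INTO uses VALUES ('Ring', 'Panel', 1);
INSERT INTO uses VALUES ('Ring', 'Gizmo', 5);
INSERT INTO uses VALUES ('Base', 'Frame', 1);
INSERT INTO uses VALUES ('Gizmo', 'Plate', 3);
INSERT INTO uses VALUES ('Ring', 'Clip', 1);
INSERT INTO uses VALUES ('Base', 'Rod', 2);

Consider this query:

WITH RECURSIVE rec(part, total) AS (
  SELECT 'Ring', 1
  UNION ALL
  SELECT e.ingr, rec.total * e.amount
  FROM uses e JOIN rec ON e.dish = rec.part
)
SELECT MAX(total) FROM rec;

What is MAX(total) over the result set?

Base: (Ring, total=1).
Iteration 1: components of {Ring} -> Clip = 1*1 = 1, Gizmo = 1*5 = 5, Panel = 1*1 = 1.
Iteration 2: components of {Clip,Gizmo,Panel} -> Base = 1*3 = 3, Plate = 5*3 = 15.
Iteration 3: components of {Base,Plate} -> Frame = 3*1 = 3, Rod = 3*2 = 6, Widget = 15*4 = 60.
Iteration 4: components of {Frame,Rod,Widget} -> Cap = 60*2 = 120.
Iteration 5: components of {Cap} -> Gear = 120*1 = 120.
Iteration 6: no further components; recursion stops.
total values: 1, 1, 5, 1, 15, 3, 60, 6, 3, 120, 120; the maximum is 120.

120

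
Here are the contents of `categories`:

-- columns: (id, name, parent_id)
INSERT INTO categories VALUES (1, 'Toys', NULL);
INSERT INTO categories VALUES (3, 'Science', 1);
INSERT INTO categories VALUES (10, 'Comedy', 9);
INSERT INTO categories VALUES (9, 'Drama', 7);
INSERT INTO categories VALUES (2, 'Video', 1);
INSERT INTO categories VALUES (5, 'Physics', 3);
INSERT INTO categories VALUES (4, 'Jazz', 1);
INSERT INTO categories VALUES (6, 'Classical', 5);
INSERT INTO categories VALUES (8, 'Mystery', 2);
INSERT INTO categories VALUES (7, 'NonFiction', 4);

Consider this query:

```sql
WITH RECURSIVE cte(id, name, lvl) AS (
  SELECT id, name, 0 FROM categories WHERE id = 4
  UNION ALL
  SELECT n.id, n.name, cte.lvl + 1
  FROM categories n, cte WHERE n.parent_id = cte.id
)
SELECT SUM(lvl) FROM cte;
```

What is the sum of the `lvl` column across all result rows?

6

Base: id=4 (Jazz) at lvl 0.
Iteration 1: rows with parent_id in {4} -> NonFiction (id 7, lvl 1).
Iteration 2: rows with parent_id in {7} -> Drama (id 9, lvl 2).
Iteration 3: rows with parent_id in {9} -> Comedy (id 10, lvl 3).
Iteration 4: no rows with parent_id in {10}; recursion stops.
SUM(lvl) = 0 + 1 + 2 + 3 = 6.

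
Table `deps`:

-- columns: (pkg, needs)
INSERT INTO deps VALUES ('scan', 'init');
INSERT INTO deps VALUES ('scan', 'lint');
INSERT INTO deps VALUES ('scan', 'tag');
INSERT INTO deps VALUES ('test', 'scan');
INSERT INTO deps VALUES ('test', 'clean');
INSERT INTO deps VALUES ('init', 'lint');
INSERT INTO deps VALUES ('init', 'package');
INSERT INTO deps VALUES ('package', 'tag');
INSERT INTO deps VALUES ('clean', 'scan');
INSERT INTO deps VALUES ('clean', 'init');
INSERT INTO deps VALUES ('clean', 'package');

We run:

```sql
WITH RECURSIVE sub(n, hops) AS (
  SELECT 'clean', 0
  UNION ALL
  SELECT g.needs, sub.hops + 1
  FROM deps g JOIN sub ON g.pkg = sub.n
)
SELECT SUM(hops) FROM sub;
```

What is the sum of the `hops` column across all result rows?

Base: (clean, hops=0).
Iteration 1: edges from {clean} -> (init, hops=1), (package, hops=1), (scan, hops=1).
Iteration 2: edges from {init,package,scan} -> (init, hops=2), (lint, hops=2) x2, (package, hops=2), (tag, hops=2) x2. [UNION ALL keeps all 6 new rows, including repeats]
Iteration 3: edges from {init,lint,package,tag} -> (lint, hops=3), (package, hops=3), (tag, hops=3).
Iteration 4: edges from {lint,package,tag} -> (tag, hops=4).
Iteration 5: no outgoing edges from {tag}; recursion stops.
SUM(hops) = 0 + 1 + 1 + 1 + 2 + 2 + 2 + 2 + 2 + 2 + 3 + 3 + 3 + 4 = 28.

28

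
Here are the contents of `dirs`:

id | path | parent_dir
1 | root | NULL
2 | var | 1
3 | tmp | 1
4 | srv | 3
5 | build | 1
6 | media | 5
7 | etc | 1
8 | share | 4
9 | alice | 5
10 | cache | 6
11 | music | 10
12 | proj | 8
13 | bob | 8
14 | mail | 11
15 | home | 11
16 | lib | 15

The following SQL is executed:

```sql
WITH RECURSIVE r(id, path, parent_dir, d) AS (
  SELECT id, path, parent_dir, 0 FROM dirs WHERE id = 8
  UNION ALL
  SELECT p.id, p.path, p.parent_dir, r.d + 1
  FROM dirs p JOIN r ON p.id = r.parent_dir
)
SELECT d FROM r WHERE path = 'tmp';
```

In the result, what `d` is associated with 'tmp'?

2

Base: id=8 (share), parent_dir=4, d 0.
Iteration 1: join on id=4 -> srv (id 4, parent_dir=3, d 1).
Iteration 2: join on id=3 -> tmp (id 3, parent_dir=1, d 2).
Iteration 3: join on id=1 -> root (id 1, parent_dir=NULL, d 3).
Iteration 4: parent_dir is NULL; no match; recursion stops.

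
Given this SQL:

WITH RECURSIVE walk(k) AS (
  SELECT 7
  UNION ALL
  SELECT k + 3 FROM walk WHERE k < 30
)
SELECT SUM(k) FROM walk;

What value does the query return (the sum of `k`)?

Base: k=7.
Iteration 1: 7 < 30 holds -> k = 7 + 3 = 10.
Iteration 2: 10 < 30 holds -> k = 10 + 3 = 13.
Iteration 3: 13 < 30 holds -> k = 13 + 3 = 16.
Iteration 4: 16 < 30 holds -> k = 16 + 3 = 19.
Iteration 5: 19 < 30 holds -> k = 19 + 3 = 22.
Iteration 6: 22 < 30 holds -> k = 22 + 3 = 25.
Iteration 7: 25 < 30 holds -> k = 25 + 3 = 28.
Iteration 8: 28 < 30 holds -> k = 28 + 3 = 31.
Iteration 9: 31 < 30 fails; recursion stops.
SUM(k) = 7 + 10 + 13 + 16 + 19 + 22 + 25 + 28 + 31 = 171.

171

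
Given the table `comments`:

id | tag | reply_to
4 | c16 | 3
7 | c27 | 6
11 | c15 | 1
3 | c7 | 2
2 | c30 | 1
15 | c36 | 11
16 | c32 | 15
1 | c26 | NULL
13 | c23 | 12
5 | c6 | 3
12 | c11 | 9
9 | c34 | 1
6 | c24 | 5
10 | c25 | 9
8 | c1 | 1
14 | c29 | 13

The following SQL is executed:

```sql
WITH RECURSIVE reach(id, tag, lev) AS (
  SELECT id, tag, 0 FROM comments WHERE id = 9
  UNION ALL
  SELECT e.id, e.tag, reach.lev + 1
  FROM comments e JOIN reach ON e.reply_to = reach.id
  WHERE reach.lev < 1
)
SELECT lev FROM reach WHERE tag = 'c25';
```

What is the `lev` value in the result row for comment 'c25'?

1

Base: id=9 (c34) at lev 0.
Iteration 1: rows with reply_to in {9} -> c25 (id 10, lev 1), c11 (id 12, lev 1).
Iteration 2: lev < 1 fails for all current rows; recursion stops.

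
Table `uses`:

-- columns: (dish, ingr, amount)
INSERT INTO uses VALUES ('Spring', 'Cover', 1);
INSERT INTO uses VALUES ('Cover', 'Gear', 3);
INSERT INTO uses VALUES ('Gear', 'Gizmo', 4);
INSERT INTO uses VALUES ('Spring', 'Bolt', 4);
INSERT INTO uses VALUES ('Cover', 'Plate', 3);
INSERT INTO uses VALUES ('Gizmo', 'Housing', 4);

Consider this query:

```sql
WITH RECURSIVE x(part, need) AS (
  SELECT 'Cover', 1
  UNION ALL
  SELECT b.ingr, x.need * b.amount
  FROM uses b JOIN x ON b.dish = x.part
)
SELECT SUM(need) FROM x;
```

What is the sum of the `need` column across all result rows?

Base: (Cover, need=1).
Iteration 1: components of {Cover} -> Gear = 1*3 = 3, Plate = 1*3 = 3.
Iteration 2: components of {Gear,Plate} -> Gizmo = 3*4 = 12.
Iteration 3: components of {Gizmo} -> Housing = 12*4 = 48.
Iteration 4: no further components; recursion stops.
SUM(need) = 1 + 3 + 3 + 12 + 48 = 67.

67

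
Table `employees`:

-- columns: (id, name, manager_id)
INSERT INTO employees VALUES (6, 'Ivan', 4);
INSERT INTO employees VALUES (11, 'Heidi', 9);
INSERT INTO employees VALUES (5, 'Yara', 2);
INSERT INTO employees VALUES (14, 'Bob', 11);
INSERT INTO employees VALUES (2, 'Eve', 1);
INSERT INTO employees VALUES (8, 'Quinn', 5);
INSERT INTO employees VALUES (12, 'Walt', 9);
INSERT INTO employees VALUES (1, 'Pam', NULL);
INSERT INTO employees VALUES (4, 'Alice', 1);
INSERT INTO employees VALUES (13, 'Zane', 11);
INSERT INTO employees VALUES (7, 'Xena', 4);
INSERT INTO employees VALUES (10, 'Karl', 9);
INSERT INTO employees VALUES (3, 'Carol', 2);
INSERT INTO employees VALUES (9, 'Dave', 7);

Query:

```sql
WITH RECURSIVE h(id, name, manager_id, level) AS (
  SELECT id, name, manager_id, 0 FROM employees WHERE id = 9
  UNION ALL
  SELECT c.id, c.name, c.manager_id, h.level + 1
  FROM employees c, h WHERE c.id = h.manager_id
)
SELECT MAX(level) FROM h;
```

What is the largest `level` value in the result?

3

Base: id=9 (Dave), manager_id=7, level 0.
Iteration 1: join on id=7 -> Xena (id 7, manager_id=4, level 1).
Iteration 2: join on id=4 -> Alice (id 4, manager_id=1, level 2).
Iteration 3: join on id=1 -> Pam (id 1, manager_id=NULL, level 3).
Iteration 4: manager_id is NULL; no match; recursion stops.
level values: 0, 1, 2, 3; the maximum is 3.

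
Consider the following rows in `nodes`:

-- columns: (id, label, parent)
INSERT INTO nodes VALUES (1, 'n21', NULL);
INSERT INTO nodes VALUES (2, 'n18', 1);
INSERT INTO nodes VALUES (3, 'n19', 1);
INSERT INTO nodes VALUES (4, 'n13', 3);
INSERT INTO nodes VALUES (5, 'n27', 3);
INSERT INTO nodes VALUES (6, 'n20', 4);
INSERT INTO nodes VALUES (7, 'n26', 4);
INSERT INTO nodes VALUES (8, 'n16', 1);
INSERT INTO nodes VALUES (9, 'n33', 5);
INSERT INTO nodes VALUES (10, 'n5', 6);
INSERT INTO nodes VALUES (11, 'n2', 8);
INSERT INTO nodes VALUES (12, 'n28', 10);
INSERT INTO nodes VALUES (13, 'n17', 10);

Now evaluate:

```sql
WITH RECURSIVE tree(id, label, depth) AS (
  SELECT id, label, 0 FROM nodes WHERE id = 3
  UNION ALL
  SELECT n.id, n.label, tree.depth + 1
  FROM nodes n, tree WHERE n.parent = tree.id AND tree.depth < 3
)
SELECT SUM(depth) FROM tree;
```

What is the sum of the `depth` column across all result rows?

Base: id=3 (n19) at depth 0.
Iteration 1: rows with parent in {3} -> n13 (id 4, depth 1), n27 (id 5, depth 1).
Iteration 2: rows with parent in {4,5} -> n20 (id 6, depth 2), n26 (id 7, depth 2), n33 (id 9, depth 2).
Iteration 3: rows with parent in {6,7,9} -> n5 (id 10, depth 3).
Iteration 4: depth < 3 fails for all current rows; recursion stops.
SUM(depth) = 0 + 1 + 1 + 2 + 2 + 2 + 3 = 11.

11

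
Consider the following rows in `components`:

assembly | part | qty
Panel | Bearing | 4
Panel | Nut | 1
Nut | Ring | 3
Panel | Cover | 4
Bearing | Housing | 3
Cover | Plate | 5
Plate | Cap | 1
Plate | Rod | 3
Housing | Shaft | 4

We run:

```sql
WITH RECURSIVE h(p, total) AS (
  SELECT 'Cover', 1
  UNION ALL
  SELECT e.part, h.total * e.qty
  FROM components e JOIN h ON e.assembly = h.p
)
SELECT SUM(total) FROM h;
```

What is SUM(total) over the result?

26

Base: (Cover, total=1).
Iteration 1: components of {Cover} -> Plate = 1*5 = 5.
Iteration 2: components of {Plate} -> Cap = 5*1 = 5, Rod = 5*3 = 15.
Iteration 3: no further components; recursion stops.
SUM(total) = 1 + 5 + 5 + 15 = 26.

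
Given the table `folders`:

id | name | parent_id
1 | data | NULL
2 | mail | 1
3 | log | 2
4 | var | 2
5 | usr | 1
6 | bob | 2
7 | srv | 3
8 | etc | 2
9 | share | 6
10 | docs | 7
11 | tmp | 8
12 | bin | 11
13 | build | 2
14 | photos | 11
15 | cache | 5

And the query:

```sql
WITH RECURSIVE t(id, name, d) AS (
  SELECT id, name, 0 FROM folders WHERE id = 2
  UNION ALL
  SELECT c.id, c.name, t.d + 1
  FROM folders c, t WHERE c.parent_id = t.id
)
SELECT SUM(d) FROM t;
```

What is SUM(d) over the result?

Base: id=2 (mail) at d 0.
Iteration 1: rows with parent_id in {2} -> log (id 3, d 1), var (id 4, d 1), bob (id 6, d 1), etc (id 8, d 1), build (id 13, d 1).
Iteration 2: rows with parent_id in {3,4,6,8,13} -> srv (id 7, d 2), share (id 9, d 2), tmp (id 11, d 2).
Iteration 3: rows with parent_id in {7,9,11} -> docs (id 10, d 3), bin (id 12, d 3), photos (id 14, d 3).
Iteration 4: no rows with parent_id in {10,12,14}; recursion stops.
SUM(d) = 0 + 1 + 1 + 1 + 1 + 1 + 2 + 2 + 2 + 3 + 3 + 3 = 20.

20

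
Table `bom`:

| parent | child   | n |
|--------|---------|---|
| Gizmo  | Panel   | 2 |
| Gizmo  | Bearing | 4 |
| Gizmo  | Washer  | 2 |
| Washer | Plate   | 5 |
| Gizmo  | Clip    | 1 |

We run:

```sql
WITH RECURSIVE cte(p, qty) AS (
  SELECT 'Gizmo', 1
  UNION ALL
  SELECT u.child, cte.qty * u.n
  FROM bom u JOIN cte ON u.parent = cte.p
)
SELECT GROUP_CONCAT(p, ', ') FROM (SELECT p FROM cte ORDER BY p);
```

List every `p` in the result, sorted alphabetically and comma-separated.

Base: (Gizmo, qty=1).
Iteration 1: components of {Gizmo} -> Bearing = 1*4 = 4, Clip = 1*1 = 1, Panel = 1*2 = 2, Washer = 1*2 = 2.
Iteration 2: components of {Bearing,Clip,Panel,Washer} -> Plate = 2*5 = 10.
Iteration 3: no further components; recursion stops.

Bearing, Clip, Gizmo, Panel, Plate, Washer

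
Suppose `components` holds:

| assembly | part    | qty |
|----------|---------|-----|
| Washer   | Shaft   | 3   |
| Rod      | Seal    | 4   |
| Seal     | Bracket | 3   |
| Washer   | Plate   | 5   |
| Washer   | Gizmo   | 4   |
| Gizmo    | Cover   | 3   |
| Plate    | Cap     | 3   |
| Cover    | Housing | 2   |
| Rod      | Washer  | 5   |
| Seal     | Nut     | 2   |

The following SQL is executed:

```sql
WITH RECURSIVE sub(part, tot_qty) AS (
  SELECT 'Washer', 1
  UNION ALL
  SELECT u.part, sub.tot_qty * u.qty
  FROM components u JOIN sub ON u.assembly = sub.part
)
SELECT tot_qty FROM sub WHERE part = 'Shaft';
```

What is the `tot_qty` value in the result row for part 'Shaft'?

3

Base: (Washer, tot_qty=1).
Iteration 1: components of {Washer} -> Gizmo = 1*4 = 4, Plate = 1*5 = 5, Shaft = 1*3 = 3.
Iteration 2: components of {Gizmo,Plate,Shaft} -> Cap = 5*3 = 15, Cover = 4*3 = 12.
Iteration 3: components of {Cap,Cover} -> Housing = 12*2 = 24.
Iteration 4: no further components; recursion stops.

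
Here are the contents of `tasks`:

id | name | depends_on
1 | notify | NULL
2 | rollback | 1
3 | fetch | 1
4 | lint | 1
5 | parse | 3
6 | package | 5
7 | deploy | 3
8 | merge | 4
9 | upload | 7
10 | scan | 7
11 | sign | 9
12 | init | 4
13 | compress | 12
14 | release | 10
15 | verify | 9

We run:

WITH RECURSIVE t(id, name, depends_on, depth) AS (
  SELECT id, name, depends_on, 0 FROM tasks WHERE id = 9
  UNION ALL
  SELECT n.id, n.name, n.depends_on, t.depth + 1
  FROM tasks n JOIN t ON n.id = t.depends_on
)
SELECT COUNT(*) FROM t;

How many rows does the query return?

4

Base: id=9 (upload), depends_on=7, depth 0.
Iteration 1: join on id=7 -> deploy (id 7, depends_on=3, depth 1).
Iteration 2: join on id=3 -> fetch (id 3, depends_on=1, depth 2).
Iteration 3: join on id=1 -> notify (id 1, depends_on=NULL, depth 3).
Iteration 4: depends_on is NULL; no match; recursion stops.
Total rows emitted: 4.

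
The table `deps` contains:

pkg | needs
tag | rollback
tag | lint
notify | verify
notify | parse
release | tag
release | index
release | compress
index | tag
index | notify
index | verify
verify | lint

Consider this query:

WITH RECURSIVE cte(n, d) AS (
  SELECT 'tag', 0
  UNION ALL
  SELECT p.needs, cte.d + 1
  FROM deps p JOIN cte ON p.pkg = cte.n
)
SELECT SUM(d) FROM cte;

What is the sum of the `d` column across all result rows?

2

Base: (tag, d=0).
Iteration 1: edges from {tag} -> (lint, d=1), (rollback, d=1).
Iteration 2: no outgoing edges from {lint,rollback}; recursion stops.
SUM(d) = 0 + 1 + 1 = 2.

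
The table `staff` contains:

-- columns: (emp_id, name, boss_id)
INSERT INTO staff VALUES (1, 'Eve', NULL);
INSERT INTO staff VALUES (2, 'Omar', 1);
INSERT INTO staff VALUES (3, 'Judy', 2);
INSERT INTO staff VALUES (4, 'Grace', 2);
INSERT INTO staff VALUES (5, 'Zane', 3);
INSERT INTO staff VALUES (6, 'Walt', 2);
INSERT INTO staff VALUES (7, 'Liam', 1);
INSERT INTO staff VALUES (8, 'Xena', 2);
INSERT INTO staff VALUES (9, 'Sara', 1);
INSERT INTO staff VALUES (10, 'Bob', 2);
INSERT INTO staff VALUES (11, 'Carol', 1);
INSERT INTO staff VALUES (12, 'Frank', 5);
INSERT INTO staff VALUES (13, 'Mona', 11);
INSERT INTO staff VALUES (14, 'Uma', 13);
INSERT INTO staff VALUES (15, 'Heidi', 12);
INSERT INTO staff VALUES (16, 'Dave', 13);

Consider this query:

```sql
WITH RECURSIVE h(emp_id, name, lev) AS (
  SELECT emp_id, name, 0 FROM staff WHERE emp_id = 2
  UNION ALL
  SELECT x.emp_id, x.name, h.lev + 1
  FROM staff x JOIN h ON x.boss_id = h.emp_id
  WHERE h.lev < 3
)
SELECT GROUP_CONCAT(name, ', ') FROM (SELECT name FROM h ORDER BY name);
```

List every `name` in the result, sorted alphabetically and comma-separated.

Base: emp_id=2 (Omar) at lev 0.
Iteration 1: rows with boss_id in {2} -> Judy (id 3, lev 1), Grace (id 4, lev 1), Walt (id 6, lev 1), Xena (id 8, lev 1), Bob (id 10, lev 1).
Iteration 2: rows with boss_id in {3,4,6,8,10} -> Zane (id 5, lev 2).
Iteration 3: rows with boss_id in {5} -> Frank (id 12, lev 3).
Iteration 4: lev < 3 fails for all current rows; recursion stops.

Bob, Frank, Grace, Judy, Omar, Walt, Xena, Zane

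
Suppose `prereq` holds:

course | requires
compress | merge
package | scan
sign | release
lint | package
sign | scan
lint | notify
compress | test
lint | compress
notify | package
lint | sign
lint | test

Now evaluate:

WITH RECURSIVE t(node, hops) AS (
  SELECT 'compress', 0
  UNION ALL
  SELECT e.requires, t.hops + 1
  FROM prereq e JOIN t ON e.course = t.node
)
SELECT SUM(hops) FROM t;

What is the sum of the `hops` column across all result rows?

2

Base: (compress, hops=0).
Iteration 1: edges from {compress} -> (merge, hops=1), (test, hops=1).
Iteration 2: no outgoing edges from {merge,test}; recursion stops.
SUM(hops) = 0 + 1 + 1 = 2.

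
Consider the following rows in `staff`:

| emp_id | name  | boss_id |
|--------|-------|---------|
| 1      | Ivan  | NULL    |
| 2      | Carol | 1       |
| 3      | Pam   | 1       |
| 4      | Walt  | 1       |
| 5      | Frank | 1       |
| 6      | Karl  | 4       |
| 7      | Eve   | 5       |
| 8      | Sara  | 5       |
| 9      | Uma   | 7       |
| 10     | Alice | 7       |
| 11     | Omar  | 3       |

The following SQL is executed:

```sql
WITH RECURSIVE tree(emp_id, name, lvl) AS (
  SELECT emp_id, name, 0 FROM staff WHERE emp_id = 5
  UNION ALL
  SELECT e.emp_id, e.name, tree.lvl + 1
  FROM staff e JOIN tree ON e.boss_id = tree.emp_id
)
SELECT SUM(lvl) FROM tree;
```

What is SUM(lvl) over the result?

6

Base: emp_id=5 (Frank) at lvl 0.
Iteration 1: rows with boss_id in {5} -> Eve (id 7, lvl 1), Sara (id 8, lvl 1).
Iteration 2: rows with boss_id in {7,8} -> Uma (id 9, lvl 2), Alice (id 10, lvl 2).
Iteration 3: no rows with boss_id in {9,10}; recursion stops.
SUM(lvl) = 0 + 1 + 1 + 2 + 2 = 6.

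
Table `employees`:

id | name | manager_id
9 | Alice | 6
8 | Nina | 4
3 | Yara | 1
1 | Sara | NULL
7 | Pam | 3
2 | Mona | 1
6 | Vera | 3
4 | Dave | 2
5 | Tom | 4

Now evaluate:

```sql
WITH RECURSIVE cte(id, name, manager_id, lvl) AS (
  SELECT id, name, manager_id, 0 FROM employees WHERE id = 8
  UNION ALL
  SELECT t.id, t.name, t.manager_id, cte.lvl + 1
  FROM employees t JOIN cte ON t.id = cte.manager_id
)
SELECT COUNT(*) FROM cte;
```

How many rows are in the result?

Base: id=8 (Nina), manager_id=4, lvl 0.
Iteration 1: join on id=4 -> Dave (id 4, manager_id=2, lvl 1).
Iteration 2: join on id=2 -> Mona (id 2, manager_id=1, lvl 2).
Iteration 3: join on id=1 -> Sara (id 1, manager_id=NULL, lvl 3).
Iteration 4: manager_id is NULL; no match; recursion stops.
Total rows emitted: 4.

4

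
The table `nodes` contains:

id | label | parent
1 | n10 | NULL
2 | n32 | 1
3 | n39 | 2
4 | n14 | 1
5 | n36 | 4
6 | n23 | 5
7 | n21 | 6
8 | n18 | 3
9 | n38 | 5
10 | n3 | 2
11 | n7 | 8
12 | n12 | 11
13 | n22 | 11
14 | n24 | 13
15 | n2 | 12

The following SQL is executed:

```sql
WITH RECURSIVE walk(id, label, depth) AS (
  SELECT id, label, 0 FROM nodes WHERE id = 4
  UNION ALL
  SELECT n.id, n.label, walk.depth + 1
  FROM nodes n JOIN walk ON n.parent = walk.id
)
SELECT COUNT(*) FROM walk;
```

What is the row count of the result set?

5

Base: id=4 (n14) at depth 0.
Iteration 1: rows with parent in {4} -> n36 (id 5, depth 1).
Iteration 2: rows with parent in {5} -> n23 (id 6, depth 2), n38 (id 9, depth 2).
Iteration 3: rows with parent in {6,9} -> n21 (id 7, depth 3).
Iteration 4: no rows with parent in {7}; recursion stops.
Total rows emitted: 5.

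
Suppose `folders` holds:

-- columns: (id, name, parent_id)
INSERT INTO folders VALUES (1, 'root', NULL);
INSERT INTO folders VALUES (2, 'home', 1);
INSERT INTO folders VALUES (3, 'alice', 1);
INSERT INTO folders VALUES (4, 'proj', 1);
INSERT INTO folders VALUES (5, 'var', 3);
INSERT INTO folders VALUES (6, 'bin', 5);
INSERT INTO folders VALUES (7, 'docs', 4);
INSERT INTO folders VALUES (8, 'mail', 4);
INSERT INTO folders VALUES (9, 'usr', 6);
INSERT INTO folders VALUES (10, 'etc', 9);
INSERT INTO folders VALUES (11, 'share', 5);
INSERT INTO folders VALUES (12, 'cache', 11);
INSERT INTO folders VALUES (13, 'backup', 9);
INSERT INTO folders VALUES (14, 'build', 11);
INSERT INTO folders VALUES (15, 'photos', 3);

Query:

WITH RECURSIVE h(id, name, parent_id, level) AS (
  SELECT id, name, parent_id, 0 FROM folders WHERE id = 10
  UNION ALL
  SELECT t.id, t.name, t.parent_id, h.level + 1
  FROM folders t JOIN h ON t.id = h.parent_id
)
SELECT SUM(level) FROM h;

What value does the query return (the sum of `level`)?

Base: id=10 (etc), parent_id=9, level 0.
Iteration 1: join on id=9 -> usr (id 9, parent_id=6, level 1).
Iteration 2: join on id=6 -> bin (id 6, parent_id=5, level 2).
Iteration 3: join on id=5 -> var (id 5, parent_id=3, level 3).
Iteration 4: join on id=3 -> alice (id 3, parent_id=1, level 4).
Iteration 5: join on id=1 -> root (id 1, parent_id=NULL, level 5).
Iteration 6: parent_id is NULL; no match; recursion stops.
SUM(level) = 0 + 1 + 2 + 3 + 4 + 5 = 15.

15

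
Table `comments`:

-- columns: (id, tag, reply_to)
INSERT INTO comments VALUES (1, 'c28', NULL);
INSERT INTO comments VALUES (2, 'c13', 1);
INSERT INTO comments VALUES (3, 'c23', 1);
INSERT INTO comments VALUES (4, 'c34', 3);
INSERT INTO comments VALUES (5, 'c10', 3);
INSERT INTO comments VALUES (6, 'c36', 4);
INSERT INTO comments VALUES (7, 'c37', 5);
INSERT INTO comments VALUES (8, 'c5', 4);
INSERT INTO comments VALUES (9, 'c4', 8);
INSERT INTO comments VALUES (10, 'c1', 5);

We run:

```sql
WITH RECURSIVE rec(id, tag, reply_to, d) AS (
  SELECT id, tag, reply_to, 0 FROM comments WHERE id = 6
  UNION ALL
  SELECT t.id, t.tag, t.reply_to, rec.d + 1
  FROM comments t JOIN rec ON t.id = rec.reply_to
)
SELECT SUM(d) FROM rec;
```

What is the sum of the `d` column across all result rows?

6

Base: id=6 (c36), reply_to=4, d 0.
Iteration 1: join on id=4 -> c34 (id 4, reply_to=3, d 1).
Iteration 2: join on id=3 -> c23 (id 3, reply_to=1, d 2).
Iteration 3: join on id=1 -> c28 (id 1, reply_to=NULL, d 3).
Iteration 4: reply_to is NULL; no match; recursion stops.
SUM(d) = 0 + 1 + 2 + 3 = 6.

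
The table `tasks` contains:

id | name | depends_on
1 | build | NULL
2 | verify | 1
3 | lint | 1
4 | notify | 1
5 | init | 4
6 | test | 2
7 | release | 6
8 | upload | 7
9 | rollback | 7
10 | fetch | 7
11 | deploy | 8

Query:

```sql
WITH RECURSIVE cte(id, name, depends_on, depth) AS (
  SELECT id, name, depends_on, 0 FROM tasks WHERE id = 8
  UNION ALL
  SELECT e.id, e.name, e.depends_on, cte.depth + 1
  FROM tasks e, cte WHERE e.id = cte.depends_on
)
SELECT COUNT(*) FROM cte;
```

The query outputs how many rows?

Base: id=8 (upload), depends_on=7, depth 0.
Iteration 1: join on id=7 -> release (id 7, depends_on=6, depth 1).
Iteration 2: join on id=6 -> test (id 6, depends_on=2, depth 2).
Iteration 3: join on id=2 -> verify (id 2, depends_on=1, depth 3).
Iteration 4: join on id=1 -> build (id 1, depends_on=NULL, depth 4).
Iteration 5: depends_on is NULL; no match; recursion stops.
Total rows emitted: 5.

5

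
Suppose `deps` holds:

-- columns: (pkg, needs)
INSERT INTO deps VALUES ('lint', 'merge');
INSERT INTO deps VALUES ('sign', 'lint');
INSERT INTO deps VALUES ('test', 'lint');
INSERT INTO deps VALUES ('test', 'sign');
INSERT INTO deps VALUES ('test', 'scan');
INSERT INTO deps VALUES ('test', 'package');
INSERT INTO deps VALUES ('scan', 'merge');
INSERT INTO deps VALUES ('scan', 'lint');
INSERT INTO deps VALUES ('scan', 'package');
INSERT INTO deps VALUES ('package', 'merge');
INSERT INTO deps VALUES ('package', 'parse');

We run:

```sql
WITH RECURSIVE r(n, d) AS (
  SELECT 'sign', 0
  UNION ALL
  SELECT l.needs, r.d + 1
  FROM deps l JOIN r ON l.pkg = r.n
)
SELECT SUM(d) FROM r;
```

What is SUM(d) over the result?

3

Base: (sign, d=0).
Iteration 1: edges from {sign} -> (lint, d=1).
Iteration 2: edges from {lint} -> (merge, d=2).
Iteration 3: no outgoing edges from {merge}; recursion stops.
SUM(d) = 0 + 1 + 2 = 3.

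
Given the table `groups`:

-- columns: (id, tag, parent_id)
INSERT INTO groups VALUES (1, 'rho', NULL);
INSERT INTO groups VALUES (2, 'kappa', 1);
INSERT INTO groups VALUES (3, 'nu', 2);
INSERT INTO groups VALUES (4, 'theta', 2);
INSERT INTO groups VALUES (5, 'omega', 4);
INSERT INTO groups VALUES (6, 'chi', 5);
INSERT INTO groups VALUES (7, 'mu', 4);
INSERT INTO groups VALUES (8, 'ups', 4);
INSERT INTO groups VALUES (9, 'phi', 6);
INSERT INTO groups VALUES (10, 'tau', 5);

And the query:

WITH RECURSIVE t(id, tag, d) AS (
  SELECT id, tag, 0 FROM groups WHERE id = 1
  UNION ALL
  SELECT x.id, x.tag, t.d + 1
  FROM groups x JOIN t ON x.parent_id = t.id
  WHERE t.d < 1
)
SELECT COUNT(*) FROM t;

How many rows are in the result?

2

Base: id=1 (rho) at d 0.
Iteration 1: rows with parent_id in {1} -> kappa (id 2, d 1).
Iteration 2: d < 1 fails for all current rows; recursion stops.
Total rows emitted: 2.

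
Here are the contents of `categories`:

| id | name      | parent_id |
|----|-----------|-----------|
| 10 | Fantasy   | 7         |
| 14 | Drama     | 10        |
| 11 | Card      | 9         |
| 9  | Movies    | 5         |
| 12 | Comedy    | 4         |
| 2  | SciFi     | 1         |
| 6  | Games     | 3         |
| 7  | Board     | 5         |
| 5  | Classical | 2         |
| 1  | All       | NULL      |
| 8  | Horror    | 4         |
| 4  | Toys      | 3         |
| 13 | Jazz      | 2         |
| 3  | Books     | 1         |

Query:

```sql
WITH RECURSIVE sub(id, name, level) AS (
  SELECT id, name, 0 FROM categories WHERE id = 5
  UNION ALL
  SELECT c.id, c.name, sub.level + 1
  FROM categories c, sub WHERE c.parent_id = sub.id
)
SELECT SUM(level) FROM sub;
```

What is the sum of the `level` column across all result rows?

9

Base: id=5 (Classical) at level 0.
Iteration 1: rows with parent_id in {5} -> Board (id 7, level 1), Movies (id 9, level 1).
Iteration 2: rows with parent_id in {7,9} -> Fantasy (id 10, level 2), Card (id 11, level 2).
Iteration 3: rows with parent_id in {10,11} -> Drama (id 14, level 3).
Iteration 4: no rows with parent_id in {14}; recursion stops.
SUM(level) = 0 + 1 + 1 + 2 + 2 + 3 = 9.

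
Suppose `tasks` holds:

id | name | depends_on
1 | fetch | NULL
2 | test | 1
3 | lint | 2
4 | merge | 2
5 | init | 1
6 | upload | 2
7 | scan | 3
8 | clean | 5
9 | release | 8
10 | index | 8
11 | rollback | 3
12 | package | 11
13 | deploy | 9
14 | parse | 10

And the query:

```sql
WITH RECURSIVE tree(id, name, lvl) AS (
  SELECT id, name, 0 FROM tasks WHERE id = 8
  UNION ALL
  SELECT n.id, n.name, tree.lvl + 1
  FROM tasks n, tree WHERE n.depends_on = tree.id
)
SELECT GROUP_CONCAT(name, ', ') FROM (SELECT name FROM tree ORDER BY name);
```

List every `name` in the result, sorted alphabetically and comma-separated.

clean, deploy, index, parse, release

Base: id=8 (clean) at lvl 0.
Iteration 1: rows with depends_on in {8} -> release (id 9, lvl 1), index (id 10, lvl 1).
Iteration 2: rows with depends_on in {9,10} -> deploy (id 13, lvl 2), parse (id 14, lvl 2).
Iteration 3: no rows with depends_on in {13,14}; recursion stops.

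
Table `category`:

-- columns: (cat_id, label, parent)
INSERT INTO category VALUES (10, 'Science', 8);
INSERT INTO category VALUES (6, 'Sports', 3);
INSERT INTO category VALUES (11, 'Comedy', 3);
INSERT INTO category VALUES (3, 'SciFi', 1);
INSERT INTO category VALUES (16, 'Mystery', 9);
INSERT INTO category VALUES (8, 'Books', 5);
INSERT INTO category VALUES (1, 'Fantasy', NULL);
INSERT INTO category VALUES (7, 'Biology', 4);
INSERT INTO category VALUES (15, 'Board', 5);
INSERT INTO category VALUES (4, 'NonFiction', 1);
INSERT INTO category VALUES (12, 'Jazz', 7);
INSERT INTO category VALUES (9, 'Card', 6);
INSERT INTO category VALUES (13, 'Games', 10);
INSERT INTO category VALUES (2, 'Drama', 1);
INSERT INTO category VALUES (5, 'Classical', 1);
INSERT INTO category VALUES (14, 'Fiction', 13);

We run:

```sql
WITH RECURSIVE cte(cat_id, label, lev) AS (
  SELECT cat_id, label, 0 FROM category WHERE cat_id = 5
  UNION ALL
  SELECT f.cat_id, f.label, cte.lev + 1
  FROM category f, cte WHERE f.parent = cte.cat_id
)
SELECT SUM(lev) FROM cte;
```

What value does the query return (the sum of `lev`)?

11

Base: cat_id=5 (Classical) at lev 0.
Iteration 1: rows with parent in {5} -> Books (id 8, lev 1), Board (id 15, lev 1).
Iteration 2: rows with parent in {8,15} -> Science (id 10, lev 2).
Iteration 3: rows with parent in {10} -> Games (id 13, lev 3).
Iteration 4: rows with parent in {13} -> Fiction (id 14, lev 4).
Iteration 5: no rows with parent in {14}; recursion stops.
SUM(lev) = 0 + 1 + 1 + 2 + 3 + 4 = 11.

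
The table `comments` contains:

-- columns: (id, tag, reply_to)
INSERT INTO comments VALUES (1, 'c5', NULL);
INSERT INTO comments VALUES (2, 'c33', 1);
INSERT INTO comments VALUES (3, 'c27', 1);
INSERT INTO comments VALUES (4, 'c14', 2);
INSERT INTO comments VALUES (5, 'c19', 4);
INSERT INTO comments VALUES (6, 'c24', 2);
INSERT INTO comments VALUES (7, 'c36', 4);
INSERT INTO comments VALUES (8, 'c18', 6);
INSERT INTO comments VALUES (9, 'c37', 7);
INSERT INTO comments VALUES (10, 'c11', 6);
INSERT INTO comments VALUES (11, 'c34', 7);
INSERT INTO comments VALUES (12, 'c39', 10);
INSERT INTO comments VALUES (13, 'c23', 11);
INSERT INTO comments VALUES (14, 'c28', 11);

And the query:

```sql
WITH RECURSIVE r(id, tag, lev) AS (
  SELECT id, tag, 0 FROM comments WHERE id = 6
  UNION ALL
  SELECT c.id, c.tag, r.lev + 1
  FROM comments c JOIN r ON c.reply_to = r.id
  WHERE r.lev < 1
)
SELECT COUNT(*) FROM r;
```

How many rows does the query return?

Base: id=6 (c24) at lev 0.
Iteration 1: rows with reply_to in {6} -> c18 (id 8, lev 1), c11 (id 10, lev 1).
Iteration 2: lev < 1 fails for all current rows; recursion stops.
Total rows emitted: 3.

3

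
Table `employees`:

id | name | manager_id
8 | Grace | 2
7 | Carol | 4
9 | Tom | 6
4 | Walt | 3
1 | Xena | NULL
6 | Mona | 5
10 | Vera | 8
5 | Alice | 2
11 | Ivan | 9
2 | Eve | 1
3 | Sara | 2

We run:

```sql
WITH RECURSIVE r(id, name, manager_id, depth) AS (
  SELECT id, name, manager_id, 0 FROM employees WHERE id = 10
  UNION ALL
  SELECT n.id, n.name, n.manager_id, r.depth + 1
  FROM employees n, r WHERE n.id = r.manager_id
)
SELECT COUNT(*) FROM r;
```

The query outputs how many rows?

Base: id=10 (Vera), manager_id=8, depth 0.
Iteration 1: join on id=8 -> Grace (id 8, manager_id=2, depth 1).
Iteration 2: join on id=2 -> Eve (id 2, manager_id=1, depth 2).
Iteration 3: join on id=1 -> Xena (id 1, manager_id=NULL, depth 3).
Iteration 4: manager_id is NULL; no match; recursion stops.
Total rows emitted: 4.

4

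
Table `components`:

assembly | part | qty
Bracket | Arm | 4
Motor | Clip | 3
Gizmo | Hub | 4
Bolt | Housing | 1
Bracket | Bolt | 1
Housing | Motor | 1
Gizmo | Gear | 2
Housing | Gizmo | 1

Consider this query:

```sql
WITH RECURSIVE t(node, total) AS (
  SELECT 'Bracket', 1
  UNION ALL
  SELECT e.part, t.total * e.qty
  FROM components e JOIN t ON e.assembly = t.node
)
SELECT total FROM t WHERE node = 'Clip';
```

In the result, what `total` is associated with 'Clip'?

Base: (Bracket, total=1).
Iteration 1: components of {Bracket} -> Arm = 1*4 = 4, Bolt = 1*1 = 1.
Iteration 2: components of {Arm,Bolt} -> Housing = 1*1 = 1.
Iteration 3: components of {Housing} -> Gizmo = 1*1 = 1, Motor = 1*1 = 1.
Iteration 4: components of {Gizmo,Motor} -> Clip = 1*3 = 3, Gear = 1*2 = 2, Hub = 1*4 = 4.
Iteration 5: no further components; recursion stops.

3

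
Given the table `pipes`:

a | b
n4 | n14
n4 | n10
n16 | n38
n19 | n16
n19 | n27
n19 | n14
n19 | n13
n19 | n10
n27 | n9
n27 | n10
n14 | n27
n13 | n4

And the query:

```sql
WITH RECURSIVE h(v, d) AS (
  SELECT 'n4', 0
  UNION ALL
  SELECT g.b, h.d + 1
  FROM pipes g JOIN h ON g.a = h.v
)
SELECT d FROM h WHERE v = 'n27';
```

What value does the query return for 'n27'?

2

Base: (n4, d=0).
Iteration 1: edges from {n4} -> (n10, d=1), (n14, d=1).
Iteration 2: edges from {n10,n14} -> (n27, d=2).
Iteration 3: edges from {n27} -> (n10, d=3), (n9, d=3).
Iteration 4: no outgoing edges from {n10,n9}; recursion stops.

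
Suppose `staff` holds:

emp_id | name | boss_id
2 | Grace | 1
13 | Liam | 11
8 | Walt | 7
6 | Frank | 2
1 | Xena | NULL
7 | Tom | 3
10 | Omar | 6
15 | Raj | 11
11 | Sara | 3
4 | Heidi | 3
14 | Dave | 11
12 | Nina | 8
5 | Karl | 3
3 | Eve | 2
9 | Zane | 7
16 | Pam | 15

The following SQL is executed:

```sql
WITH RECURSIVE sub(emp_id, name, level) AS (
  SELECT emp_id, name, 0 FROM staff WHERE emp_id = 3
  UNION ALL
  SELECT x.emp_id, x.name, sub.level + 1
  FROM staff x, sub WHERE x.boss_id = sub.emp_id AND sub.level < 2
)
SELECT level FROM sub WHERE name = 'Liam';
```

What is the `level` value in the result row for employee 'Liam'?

2

Base: emp_id=3 (Eve) at level 0.
Iteration 1: rows with boss_id in {3} -> Heidi (id 4, level 1), Karl (id 5, level 1), Tom (id 7, level 1), Sara (id 11, level 1).
Iteration 2: rows with boss_id in {4,5,7,11} -> Walt (id 8, level 2), Zane (id 9, level 2), Liam (id 13, level 2), Dave (id 14, level 2), Raj (id 15, level 2).
Iteration 3: level < 2 fails for all current rows; recursion stops.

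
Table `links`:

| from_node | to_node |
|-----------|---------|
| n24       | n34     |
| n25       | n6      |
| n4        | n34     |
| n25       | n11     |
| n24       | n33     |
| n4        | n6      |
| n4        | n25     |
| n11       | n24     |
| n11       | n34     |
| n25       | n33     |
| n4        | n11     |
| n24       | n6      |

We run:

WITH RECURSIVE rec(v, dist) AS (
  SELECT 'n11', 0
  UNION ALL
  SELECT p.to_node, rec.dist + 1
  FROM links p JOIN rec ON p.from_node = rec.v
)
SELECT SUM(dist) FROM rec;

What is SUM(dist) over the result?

8

Base: (n11, dist=0).
Iteration 1: edges from {n11} -> (n24, dist=1), (n34, dist=1).
Iteration 2: edges from {n24,n34} -> (n33, dist=2), (n34, dist=2), (n6, dist=2).
Iteration 3: no outgoing edges from {n33,n34,n6}; recursion stops.
SUM(dist) = 0 + 1 + 1 + 2 + 2 + 2 = 8.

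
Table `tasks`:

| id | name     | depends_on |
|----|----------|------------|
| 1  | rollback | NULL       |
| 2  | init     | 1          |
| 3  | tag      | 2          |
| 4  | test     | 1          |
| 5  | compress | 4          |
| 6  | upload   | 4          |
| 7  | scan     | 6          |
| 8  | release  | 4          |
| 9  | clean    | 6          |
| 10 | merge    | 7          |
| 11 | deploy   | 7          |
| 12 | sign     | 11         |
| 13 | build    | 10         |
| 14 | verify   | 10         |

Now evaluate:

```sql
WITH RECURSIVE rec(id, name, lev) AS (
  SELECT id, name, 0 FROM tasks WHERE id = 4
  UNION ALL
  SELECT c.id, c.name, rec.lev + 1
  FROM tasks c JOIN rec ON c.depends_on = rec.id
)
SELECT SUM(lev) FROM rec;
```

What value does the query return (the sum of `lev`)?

25

Base: id=4 (test) at lev 0.
Iteration 1: rows with depends_on in {4} -> compress (id 5, lev 1), upload (id 6, lev 1), release (id 8, lev 1).
Iteration 2: rows with depends_on in {5,6,8} -> scan (id 7, lev 2), clean (id 9, lev 2).
Iteration 3: rows with depends_on in {7,9} -> merge (id 10, lev 3), deploy (id 11, lev 3).
Iteration 4: rows with depends_on in {10,11} -> sign (id 12, lev 4), build (id 13, lev 4), verify (id 14, lev 4).
Iteration 5: no rows with depends_on in {12,13,14}; recursion stops.
SUM(lev) = 0 + 1 + 1 + 1 + 2 + 2 + 3 + 3 + 4 + 4 + 4 = 25.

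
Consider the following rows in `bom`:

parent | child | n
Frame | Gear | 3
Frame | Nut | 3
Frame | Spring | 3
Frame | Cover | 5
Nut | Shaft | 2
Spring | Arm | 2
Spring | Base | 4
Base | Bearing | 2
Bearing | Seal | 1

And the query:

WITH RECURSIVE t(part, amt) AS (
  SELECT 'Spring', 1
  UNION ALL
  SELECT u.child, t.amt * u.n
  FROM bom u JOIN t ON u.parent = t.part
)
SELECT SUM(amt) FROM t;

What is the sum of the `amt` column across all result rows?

Base: (Spring, amt=1).
Iteration 1: components of {Spring} -> Arm = 1*2 = 2, Base = 1*4 = 4.
Iteration 2: components of {Arm,Base} -> Bearing = 4*2 = 8.
Iteration 3: components of {Bearing} -> Seal = 8*1 = 8.
Iteration 4: no further components; recursion stops.
SUM(amt) = 1 + 2 + 4 + 8 + 8 = 23.

23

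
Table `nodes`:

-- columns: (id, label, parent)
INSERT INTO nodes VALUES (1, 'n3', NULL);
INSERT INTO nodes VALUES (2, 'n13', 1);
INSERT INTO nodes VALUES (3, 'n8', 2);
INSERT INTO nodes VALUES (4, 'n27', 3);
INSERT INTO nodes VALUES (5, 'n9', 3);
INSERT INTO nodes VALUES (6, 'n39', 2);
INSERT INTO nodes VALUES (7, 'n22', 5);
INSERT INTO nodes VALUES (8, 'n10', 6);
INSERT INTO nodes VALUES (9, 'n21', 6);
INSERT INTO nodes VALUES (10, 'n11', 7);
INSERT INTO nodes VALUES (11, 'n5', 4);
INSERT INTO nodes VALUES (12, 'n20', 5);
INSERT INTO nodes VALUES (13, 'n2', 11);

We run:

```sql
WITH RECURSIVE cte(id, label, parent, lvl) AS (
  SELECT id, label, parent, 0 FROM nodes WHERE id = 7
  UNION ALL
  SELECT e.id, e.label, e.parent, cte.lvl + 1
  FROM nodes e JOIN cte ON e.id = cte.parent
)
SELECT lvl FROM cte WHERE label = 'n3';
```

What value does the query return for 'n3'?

4

Base: id=7 (n22), parent=5, lvl 0.
Iteration 1: join on id=5 -> n9 (id 5, parent=3, lvl 1).
Iteration 2: join on id=3 -> n8 (id 3, parent=2, lvl 2).
Iteration 3: join on id=2 -> n13 (id 2, parent=1, lvl 3).
Iteration 4: join on id=1 -> n3 (id 1, parent=NULL, lvl 4).
Iteration 5: parent is NULL; no match; recursion stops.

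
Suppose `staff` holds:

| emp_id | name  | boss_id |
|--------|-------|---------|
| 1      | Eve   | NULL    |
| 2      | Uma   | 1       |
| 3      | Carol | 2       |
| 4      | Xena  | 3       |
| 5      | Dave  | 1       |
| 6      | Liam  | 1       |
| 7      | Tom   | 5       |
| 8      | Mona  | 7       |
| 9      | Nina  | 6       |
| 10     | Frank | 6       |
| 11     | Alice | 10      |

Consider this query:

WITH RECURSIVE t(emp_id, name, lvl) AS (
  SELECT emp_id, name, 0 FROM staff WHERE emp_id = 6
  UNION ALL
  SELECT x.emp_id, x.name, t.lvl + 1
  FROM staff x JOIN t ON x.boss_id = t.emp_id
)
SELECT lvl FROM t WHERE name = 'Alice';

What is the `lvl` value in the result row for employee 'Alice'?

2

Base: emp_id=6 (Liam) at lvl 0.
Iteration 1: rows with boss_id in {6} -> Nina (id 9, lvl 1), Frank (id 10, lvl 1).
Iteration 2: rows with boss_id in {9,10} -> Alice (id 11, lvl 2).
Iteration 3: no rows with boss_id in {11}; recursion stops.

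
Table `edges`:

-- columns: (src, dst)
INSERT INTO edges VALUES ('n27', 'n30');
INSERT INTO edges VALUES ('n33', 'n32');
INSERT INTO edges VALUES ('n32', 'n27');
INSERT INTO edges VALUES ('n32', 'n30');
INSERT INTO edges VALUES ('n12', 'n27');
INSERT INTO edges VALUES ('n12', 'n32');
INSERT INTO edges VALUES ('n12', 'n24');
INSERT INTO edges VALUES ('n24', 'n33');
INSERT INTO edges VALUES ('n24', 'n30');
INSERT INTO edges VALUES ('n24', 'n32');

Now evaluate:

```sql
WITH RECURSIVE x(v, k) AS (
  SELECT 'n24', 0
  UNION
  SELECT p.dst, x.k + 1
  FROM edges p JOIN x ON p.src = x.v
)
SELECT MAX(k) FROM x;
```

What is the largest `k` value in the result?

4

Base: (n24, k=0).
Iteration 1: edges from {n24} -> (n30, k=1), (n32, k=1), (n33, k=1).
Iteration 2: edges from {n30,n32,n33} -> (n27, k=2), (n30, k=2), (n32, k=2).
Iteration 3: edges from {n27,n30,n32} -> (n27, k=3), (n30, k=3). [UNION drops 1 duplicate row(s)]
Iteration 4: edges from {n27,n30} -> (n30, k=4).
Iteration 5: no outgoing edges from {n30}; recursion stops.
k values: 0, 1, 1, 1, 2, 2, 2, 3, 3, 4; the maximum is 4.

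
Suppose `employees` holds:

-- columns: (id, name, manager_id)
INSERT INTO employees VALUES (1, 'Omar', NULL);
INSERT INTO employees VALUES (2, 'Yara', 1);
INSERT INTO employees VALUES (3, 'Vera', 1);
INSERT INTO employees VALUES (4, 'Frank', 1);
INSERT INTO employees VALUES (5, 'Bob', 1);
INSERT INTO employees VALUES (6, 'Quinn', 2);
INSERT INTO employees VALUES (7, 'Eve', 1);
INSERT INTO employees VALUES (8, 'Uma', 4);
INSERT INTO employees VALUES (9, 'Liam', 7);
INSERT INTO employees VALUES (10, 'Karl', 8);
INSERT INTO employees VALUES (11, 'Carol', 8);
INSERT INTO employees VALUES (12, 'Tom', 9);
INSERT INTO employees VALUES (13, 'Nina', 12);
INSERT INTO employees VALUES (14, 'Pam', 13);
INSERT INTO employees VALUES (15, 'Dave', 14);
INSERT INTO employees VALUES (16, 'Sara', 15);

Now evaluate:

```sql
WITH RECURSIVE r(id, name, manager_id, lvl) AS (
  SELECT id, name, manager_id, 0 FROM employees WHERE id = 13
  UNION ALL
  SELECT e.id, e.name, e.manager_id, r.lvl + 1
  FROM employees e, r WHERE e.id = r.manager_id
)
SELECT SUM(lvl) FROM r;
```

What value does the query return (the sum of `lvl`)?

10

Base: id=13 (Nina), manager_id=12, lvl 0.
Iteration 1: join on id=12 -> Tom (id 12, manager_id=9, lvl 1).
Iteration 2: join on id=9 -> Liam (id 9, manager_id=7, lvl 2).
Iteration 3: join on id=7 -> Eve (id 7, manager_id=1, lvl 3).
Iteration 4: join on id=1 -> Omar (id 1, manager_id=NULL, lvl 4).
Iteration 5: manager_id is NULL; no match; recursion stops.
SUM(lvl) = 0 + 1 + 2 + 3 + 4 = 10.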